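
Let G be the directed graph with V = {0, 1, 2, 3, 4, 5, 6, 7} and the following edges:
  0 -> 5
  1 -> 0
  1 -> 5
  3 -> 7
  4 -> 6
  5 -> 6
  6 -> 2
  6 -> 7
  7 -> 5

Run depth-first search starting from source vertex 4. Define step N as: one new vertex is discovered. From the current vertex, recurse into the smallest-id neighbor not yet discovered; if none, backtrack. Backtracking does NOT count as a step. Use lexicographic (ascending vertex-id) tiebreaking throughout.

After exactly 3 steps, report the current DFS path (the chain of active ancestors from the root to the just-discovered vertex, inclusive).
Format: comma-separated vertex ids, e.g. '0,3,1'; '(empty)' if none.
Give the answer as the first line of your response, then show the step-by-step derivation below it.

4,6,2

step 1: discover 4; path=4; order=4
step 2: discover 6; path=4>6; order=4,6
step 3: discover 2; path=4>6>2; order=4,6,2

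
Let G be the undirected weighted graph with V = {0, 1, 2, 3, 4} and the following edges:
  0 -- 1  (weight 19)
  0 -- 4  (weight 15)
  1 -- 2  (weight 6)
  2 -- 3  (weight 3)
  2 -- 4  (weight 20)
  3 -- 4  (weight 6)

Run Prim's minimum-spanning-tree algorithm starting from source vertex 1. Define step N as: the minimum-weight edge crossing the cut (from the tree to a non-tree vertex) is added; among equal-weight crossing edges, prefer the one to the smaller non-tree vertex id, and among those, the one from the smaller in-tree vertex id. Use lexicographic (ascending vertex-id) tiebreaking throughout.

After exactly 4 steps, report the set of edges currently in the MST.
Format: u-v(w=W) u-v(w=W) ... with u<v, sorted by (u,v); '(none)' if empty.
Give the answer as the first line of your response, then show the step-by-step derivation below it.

0-4(w=15) 1-2(w=6) 2-3(w=3) 3-4(w=6)

step 1: add edge 1-2 (w=6); MST = {1-2(w=6)}
step 2: add edge 2-3 (w=3); MST = {1-2(w=6) 2-3(w=3)}
step 3: add edge 3-4 (w=6); MST = {1-2(w=6) 2-3(w=3) 3-4(w=6)}
step 4: add edge 0-4 (w=15); MST = {0-4(w=15) 1-2(w=6) 2-3(w=3) 3-4(w=6)}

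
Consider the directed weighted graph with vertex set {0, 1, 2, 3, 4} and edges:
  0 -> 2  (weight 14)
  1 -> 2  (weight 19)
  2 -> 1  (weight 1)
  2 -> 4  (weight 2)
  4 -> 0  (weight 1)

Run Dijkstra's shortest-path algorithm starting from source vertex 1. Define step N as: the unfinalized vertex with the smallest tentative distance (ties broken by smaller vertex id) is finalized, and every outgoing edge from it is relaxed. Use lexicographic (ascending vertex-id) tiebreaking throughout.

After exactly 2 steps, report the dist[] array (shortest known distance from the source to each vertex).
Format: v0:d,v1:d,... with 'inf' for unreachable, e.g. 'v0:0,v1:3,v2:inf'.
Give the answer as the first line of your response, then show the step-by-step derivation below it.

v0:inf,v1:0,v2:19,v3:inf,v4:21

step 1: dist = v0:inf,v1:0,v2:19,v3:inf,v4:inf
step 2: dist = v0:inf,v1:0,v2:19,v3:inf,v4:21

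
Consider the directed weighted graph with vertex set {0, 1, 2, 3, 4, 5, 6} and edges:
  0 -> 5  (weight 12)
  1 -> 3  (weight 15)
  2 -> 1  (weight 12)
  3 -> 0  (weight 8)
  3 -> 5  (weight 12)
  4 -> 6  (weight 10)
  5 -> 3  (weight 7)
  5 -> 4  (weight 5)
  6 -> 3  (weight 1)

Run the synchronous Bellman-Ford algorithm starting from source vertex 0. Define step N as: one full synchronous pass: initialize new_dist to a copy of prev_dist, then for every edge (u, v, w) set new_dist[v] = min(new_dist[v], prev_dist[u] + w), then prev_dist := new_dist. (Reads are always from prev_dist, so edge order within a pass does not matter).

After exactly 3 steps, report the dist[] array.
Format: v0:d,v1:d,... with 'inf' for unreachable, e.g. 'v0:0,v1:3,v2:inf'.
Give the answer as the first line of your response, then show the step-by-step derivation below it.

v0:0,v1:inf,v2:inf,v3:19,v4:17,v5:12,v6:27

step 1: dist = v0:0,v1:inf,v2:inf,v3:inf,v4:inf,v5:12,v6:inf
step 2: dist = v0:0,v1:inf,v2:inf,v3:19,v4:17,v5:12,v6:inf
step 3: dist = v0:0,v1:inf,v2:inf,v3:19,v4:17,v5:12,v6:27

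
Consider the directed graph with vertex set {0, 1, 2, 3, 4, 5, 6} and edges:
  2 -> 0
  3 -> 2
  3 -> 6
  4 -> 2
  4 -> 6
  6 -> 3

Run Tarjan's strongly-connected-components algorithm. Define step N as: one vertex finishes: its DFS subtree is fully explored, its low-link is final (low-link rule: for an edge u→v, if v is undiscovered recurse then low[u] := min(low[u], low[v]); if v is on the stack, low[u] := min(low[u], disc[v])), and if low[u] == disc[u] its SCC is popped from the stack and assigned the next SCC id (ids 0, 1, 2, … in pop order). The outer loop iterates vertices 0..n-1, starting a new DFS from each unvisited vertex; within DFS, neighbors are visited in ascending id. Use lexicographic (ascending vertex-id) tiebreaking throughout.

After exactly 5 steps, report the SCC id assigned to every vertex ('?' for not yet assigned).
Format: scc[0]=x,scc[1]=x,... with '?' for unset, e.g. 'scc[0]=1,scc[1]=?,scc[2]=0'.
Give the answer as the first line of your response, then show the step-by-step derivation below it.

scc[0]=0,scc[1]=1,scc[2]=2,scc[3]=3,scc[4]=?,scc[5]=?,scc[6]=3

step 1: low=(low[0]=0,low[1]=?,low[2]=?,low[3]=?,low[4]=?,low[5]=?,low[6]=?); scc=(scc[0]=0,scc[1]=?,scc[2]=?,scc[3]=?,scc[4]=?,scc[5]=?,scc[6]=?)
step 2: low=(low[0]=0,low[1]=1,low[2]=?,low[3]=?,low[4]=?,low[5]=?,low[6]=?); scc=(scc[0]=0,scc[1]=1,scc[2]=?,scc[3]=?,scc[4]=?,scc[5]=?,scc[6]=?)
step 3: low=(low[0]=0,low[1]=1,low[2]=2,low[3]=?,low[4]=?,low[5]=?,low[6]=?); scc=(scc[0]=0,scc[1]=1,scc[2]=2,scc[3]=?,scc[4]=?,scc[5]=?,scc[6]=?)
step 4: low=(low[0]=0,low[1]=1,low[2]=2,low[3]=3,low[4]=?,low[5]=?,low[6]=3); scc=(scc[0]=0,scc[1]=1,scc[2]=2,scc[3]=?,scc[4]=?,scc[5]=?,scc[6]=?)
step 5: low=(low[0]=0,low[1]=1,low[2]=2,low[3]=3,low[4]=?,low[5]=?,low[6]=3); scc=(scc[0]=0,scc[1]=1,scc[2]=2,scc[3]=3,scc[4]=?,scc[5]=?,scc[6]=3)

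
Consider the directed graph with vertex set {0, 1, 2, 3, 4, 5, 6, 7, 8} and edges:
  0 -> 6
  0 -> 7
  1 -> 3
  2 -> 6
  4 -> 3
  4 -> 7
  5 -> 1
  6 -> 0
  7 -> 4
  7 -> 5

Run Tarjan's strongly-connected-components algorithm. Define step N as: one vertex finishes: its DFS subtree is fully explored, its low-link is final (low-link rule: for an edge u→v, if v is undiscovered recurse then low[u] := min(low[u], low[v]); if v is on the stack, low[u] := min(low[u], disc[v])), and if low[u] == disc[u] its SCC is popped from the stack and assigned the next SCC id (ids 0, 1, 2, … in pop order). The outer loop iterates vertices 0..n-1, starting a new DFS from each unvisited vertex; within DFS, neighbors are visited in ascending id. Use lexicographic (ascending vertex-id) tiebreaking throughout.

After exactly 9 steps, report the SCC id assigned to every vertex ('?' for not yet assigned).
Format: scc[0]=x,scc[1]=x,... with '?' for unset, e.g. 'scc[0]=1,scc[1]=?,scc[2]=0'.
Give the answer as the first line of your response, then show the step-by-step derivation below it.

scc[0]=4,scc[1]=1,scc[2]=5,scc[3]=0,scc[4]=3,scc[5]=2,scc[6]=4,scc[7]=3,scc[8]=6

step 1: low=(low[0]=0,low[1]=?,low[2]=?,low[3]=?,low[4]=?,low[5]=?,low[6]=0,low[7]=?,low[8]=?); scc=(scc[0]=?,scc[1]=?,scc[2]=?,scc[3]=?,scc[4]=?,scc[5]=?,scc[6]=?,scc[7]=?,scc[8]=?)
step 2: low=(low[0]=0,low[1]=?,low[2]=?,low[3]=4,low[4]=3,low[5]=?,low[6]=0,low[7]=2,low[8]=?); scc=(scc[0]=?,scc[1]=?,scc[2]=?,scc[3]=0,scc[4]=?,scc[5]=?,scc[6]=?,scc[7]=?,scc[8]=?)
step 3: low=(low[0]=0,low[1]=?,low[2]=?,low[3]=4,low[4]=2,low[5]=?,low[6]=0,low[7]=2,low[8]=?); scc=(scc[0]=?,scc[1]=?,scc[2]=?,scc[3]=0,scc[4]=?,scc[5]=?,scc[6]=?,scc[7]=?,scc[8]=?)
step 4: low=(low[0]=0,low[1]=6,low[2]=?,low[3]=4,low[4]=2,low[5]=5,low[6]=0,low[7]=2,low[8]=?); scc=(scc[0]=?,scc[1]=1,scc[2]=?,scc[3]=0,scc[4]=?,scc[5]=?,scc[6]=?,scc[7]=?,scc[8]=?)
step 5: low=(low[0]=0,low[1]=6,low[2]=?,low[3]=4,low[4]=2,low[5]=5,low[6]=0,low[7]=2,low[8]=?); scc=(scc[0]=?,scc[1]=1,scc[2]=?,scc[3]=0,scc[4]=?,scc[5]=2,scc[6]=?,scc[7]=?,scc[8]=?)
step 6: low=(low[0]=0,low[1]=6,low[2]=?,low[3]=4,low[4]=2,low[5]=5,low[6]=0,low[7]=2,low[8]=?); scc=(scc[0]=?,scc[1]=1,scc[2]=?,scc[3]=0,scc[4]=3,scc[5]=2,scc[6]=?,scc[7]=3,scc[8]=?)
step 7: low=(low[0]=0,low[1]=6,low[2]=?,low[3]=4,low[4]=2,low[5]=5,low[6]=0,low[7]=2,low[8]=?); scc=(scc[0]=4,scc[1]=1,scc[2]=?,scc[3]=0,scc[4]=3,scc[5]=2,scc[6]=4,scc[7]=3,scc[8]=?)
step 8: low=(low[0]=0,low[1]=6,low[2]=7,low[3]=4,low[4]=2,low[5]=5,low[6]=0,low[7]=2,low[8]=?); scc=(scc[0]=4,scc[1]=1,scc[2]=5,scc[3]=0,scc[4]=3,scc[5]=2,scc[6]=4,scc[7]=3,scc[8]=?)
step 9: low=(low[0]=0,low[1]=6,low[2]=7,low[3]=4,low[4]=2,low[5]=5,low[6]=0,low[7]=2,low[8]=8); scc=(scc[0]=4,scc[1]=1,scc[2]=5,scc[3]=0,scc[4]=3,scc[5]=2,scc[6]=4,scc[7]=3,scc[8]=6)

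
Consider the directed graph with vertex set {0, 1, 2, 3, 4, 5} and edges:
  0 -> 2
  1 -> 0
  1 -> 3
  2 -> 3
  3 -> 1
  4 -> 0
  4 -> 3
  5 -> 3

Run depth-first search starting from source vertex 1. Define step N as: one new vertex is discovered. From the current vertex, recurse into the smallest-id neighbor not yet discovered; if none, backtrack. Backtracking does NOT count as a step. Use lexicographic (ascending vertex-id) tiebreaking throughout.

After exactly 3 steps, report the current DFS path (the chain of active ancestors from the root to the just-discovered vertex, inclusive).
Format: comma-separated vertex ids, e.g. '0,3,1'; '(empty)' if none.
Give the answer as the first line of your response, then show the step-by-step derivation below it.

1,0,2

step 1: discover 1; path=1; order=1
step 2: discover 0; path=1>0; order=1,0
step 3: discover 2; path=1>0>2; order=1,0,2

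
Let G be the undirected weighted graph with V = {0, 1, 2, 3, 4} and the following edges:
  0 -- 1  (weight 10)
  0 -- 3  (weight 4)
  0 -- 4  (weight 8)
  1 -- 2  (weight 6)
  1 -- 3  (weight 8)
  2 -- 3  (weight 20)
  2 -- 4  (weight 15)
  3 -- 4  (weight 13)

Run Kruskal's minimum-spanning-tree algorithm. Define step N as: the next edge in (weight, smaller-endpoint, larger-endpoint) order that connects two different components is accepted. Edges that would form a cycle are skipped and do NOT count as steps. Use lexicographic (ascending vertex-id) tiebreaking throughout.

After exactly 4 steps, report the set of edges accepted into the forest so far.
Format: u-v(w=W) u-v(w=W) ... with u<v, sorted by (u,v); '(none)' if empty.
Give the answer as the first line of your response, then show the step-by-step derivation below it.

0-3(w=4) 0-4(w=8) 1-2(w=6) 1-3(w=8)

step 1: add edge 0-3 (w=4); MST = {0-3(w=4)}
step 2: add edge 1-2 (w=6); MST = {0-3(w=4) 1-2(w=6)}
step 3: add edge 0-4 (w=8); MST = {0-3(w=4) 0-4(w=8) 1-2(w=6)}
step 4: add edge 1-3 (w=8); MST = {0-3(w=4) 0-4(w=8) 1-2(w=6) 1-3(w=8)}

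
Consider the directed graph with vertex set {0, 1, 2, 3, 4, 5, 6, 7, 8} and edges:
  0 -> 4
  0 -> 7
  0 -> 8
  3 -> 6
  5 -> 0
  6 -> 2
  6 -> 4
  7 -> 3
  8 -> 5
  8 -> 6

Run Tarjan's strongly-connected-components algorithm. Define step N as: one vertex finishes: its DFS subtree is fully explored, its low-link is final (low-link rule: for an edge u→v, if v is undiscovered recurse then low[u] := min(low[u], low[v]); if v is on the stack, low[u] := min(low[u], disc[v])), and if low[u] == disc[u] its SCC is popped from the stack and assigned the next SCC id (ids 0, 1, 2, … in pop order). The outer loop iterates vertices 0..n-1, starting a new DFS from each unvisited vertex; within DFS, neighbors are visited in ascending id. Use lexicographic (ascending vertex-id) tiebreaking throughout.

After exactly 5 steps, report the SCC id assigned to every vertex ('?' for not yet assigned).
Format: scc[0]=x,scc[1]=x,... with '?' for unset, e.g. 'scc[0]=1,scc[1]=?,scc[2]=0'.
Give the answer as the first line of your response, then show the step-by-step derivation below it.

scc[0]=?,scc[1]=?,scc[2]=1,scc[3]=3,scc[4]=0,scc[5]=?,scc[6]=2,scc[7]=4,scc[8]=?

step 1: low=(low[0]=0,low[1]=?,low[2]=?,low[3]=?,low[4]=1,low[5]=?,low[6]=?,low[7]=?,low[8]=?); scc=(scc[0]=?,scc[1]=?,scc[2]=?,scc[3]=?,scc[4]=0,scc[5]=?,scc[6]=?,scc[7]=?,scc[8]=?)
step 2: low=(low[0]=0,low[1]=?,low[2]=5,low[3]=3,low[4]=1,low[5]=?,low[6]=4,low[7]=2,low[8]=?); scc=(scc[0]=?,scc[1]=?,scc[2]=1,scc[3]=?,scc[4]=0,scc[5]=?,scc[6]=?,scc[7]=?,scc[8]=?)
step 3: low=(low[0]=0,low[1]=?,low[2]=5,low[3]=3,low[4]=1,low[5]=?,low[6]=4,low[7]=2,low[8]=?); scc=(scc[0]=?,scc[1]=?,scc[2]=1,scc[3]=?,scc[4]=0,scc[5]=?,scc[6]=2,scc[7]=?,scc[8]=?)
step 4: low=(low[0]=0,low[1]=?,low[2]=5,low[3]=3,low[4]=1,low[5]=?,low[6]=4,low[7]=2,low[8]=?); scc=(scc[0]=?,scc[1]=?,scc[2]=1,scc[3]=3,scc[4]=0,scc[5]=?,scc[6]=2,scc[7]=?,scc[8]=?)
step 5: low=(low[0]=0,low[1]=?,low[2]=5,low[3]=3,low[4]=1,low[5]=?,low[6]=4,low[7]=2,low[8]=?); scc=(scc[0]=?,scc[1]=?,scc[2]=1,scc[3]=3,scc[4]=0,scc[5]=?,scc[6]=2,scc[7]=4,scc[8]=?)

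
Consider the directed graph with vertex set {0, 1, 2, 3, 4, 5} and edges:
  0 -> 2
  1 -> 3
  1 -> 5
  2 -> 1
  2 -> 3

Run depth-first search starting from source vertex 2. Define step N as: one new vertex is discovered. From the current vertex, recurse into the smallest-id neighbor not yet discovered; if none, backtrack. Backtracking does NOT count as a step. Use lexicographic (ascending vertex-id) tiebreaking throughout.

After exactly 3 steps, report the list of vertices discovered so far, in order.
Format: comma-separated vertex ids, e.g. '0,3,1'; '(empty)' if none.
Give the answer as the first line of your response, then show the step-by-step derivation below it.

2,1,3

step 1: discover 2; path=2; order=2
step 2: discover 1; path=2>1; order=2,1
step 3: discover 3; path=2>1>3; order=2,1,3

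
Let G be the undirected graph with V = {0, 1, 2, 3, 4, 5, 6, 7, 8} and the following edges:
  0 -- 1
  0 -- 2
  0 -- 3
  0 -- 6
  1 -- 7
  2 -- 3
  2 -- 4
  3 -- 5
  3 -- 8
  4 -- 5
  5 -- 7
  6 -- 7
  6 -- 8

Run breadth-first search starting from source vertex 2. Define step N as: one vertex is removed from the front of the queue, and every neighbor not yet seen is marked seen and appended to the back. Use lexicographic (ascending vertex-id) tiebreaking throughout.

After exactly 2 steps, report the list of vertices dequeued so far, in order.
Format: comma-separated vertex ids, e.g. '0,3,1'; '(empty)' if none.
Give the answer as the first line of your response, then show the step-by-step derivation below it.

2,0

step 1: dequeue 2; queue=[0,3,4]; order=2
step 2: dequeue 0; queue=[3,4,1,6]; order=2,0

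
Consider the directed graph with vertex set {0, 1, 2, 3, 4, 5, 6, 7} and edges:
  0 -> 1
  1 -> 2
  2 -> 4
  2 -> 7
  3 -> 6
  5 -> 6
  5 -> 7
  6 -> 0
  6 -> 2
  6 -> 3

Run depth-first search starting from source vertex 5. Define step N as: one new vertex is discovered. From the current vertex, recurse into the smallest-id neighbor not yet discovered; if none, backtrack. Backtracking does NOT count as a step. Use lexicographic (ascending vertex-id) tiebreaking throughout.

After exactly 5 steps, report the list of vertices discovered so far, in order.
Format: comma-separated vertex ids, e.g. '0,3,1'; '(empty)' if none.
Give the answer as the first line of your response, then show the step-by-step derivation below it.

5,6,0,1,2

step 1: discover 5; path=5; order=5
step 2: discover 6; path=5>6; order=5,6
step 3: discover 0; path=5>6>0; order=5,6,0
step 4: discover 1; path=5>6>0>1; order=5,6,0,1
step 5: discover 2; path=5>6>0>1>2; order=5,6,0,1,2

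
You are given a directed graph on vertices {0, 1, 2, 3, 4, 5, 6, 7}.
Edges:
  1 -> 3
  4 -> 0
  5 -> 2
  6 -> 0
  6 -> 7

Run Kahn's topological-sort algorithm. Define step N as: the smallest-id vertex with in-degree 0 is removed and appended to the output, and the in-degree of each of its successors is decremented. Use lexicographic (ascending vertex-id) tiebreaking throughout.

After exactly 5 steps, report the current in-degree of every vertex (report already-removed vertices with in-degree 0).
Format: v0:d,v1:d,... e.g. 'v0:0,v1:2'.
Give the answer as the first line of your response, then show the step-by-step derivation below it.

v0:1,v1:0,v2:0,v3:0,v4:0,v5:0,v6:0,v7:1

step 1: output 1; order=[1]; indeg=(2,0,1,0,0,0,0,1)
step 2: output 3; order=[1,3]; indeg=(2,0,1,0,0,0,0,1)
step 3: output 4; order=[1,3,4]; indeg=(1,0,1,0,0,0,0,1)
step 4: output 5; order=[1,3,4,5]; indeg=(1,0,0,0,0,0,0,1)
step 5: output 2; order=[1,3,4,5,2]; indeg=(1,0,0,0,0,0,0,1)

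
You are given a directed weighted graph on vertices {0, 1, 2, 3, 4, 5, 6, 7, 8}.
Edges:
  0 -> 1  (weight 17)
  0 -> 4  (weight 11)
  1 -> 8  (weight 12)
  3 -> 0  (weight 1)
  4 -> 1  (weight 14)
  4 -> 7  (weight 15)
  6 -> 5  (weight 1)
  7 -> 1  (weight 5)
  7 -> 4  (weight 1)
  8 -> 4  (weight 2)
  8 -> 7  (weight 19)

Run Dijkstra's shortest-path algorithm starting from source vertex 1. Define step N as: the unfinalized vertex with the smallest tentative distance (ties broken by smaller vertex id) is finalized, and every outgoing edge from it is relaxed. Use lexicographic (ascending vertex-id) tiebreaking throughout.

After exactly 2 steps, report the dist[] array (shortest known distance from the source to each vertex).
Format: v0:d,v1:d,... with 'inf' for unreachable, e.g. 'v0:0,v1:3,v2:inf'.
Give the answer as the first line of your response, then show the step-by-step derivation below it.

v0:inf,v1:0,v2:inf,v3:inf,v4:14,v5:inf,v6:inf,v7:31,v8:12

step 1: dist = v0:inf,v1:0,v2:inf,v3:inf,v4:inf,v5:inf,v6:inf,v7:inf,v8:12
step 2: dist = v0:inf,v1:0,v2:inf,v3:inf,v4:14,v5:inf,v6:inf,v7:31,v8:12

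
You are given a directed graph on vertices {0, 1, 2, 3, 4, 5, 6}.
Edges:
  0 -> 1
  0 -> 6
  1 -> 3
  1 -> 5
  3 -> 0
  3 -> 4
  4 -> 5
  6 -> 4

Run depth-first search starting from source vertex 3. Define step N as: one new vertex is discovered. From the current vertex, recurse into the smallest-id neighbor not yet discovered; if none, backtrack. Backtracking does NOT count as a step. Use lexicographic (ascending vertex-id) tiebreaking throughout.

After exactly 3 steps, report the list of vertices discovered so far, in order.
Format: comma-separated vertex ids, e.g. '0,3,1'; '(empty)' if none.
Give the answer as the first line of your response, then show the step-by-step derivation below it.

3,0,1

step 1: discover 3; path=3; order=3
step 2: discover 0; path=3>0; order=3,0
step 3: discover 1; path=3>0>1; order=3,0,1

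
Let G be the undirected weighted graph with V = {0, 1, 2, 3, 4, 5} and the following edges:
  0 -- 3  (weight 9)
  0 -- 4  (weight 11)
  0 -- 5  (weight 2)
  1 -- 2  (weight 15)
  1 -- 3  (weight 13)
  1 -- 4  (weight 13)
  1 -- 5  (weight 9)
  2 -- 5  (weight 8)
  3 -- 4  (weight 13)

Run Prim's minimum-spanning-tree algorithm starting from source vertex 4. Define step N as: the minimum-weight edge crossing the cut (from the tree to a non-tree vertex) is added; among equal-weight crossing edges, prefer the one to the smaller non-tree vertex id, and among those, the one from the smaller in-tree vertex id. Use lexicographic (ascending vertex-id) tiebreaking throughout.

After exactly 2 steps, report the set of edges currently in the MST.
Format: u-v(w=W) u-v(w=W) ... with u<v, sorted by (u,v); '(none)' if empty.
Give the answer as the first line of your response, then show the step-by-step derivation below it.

0-4(w=11) 0-5(w=2)

step 1: add edge 0-4 (w=11); MST = {0-4(w=11)}
step 2: add edge 0-5 (w=2); MST = {0-4(w=11) 0-5(w=2)}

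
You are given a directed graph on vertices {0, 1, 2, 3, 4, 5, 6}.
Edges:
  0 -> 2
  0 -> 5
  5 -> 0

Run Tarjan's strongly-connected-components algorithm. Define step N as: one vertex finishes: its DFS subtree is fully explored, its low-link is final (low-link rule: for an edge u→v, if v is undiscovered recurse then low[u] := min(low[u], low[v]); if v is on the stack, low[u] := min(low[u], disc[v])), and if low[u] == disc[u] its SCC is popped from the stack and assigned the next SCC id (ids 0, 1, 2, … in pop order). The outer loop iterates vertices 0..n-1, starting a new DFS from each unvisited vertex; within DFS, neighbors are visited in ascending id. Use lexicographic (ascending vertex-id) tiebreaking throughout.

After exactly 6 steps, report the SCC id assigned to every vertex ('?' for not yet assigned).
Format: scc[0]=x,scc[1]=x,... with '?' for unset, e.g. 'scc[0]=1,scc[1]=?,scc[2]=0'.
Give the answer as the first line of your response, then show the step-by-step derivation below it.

scc[0]=1,scc[1]=2,scc[2]=0,scc[3]=3,scc[4]=4,scc[5]=1,scc[6]=?

step 1: low=(low[0]=0,low[1]=?,low[2]=1,low[3]=?,low[4]=?,low[5]=?,low[6]=?); scc=(scc[0]=?,scc[1]=?,scc[2]=0,scc[3]=?,scc[4]=?,scc[5]=?,scc[6]=?)
step 2: low=(low[0]=0,low[1]=?,low[2]=1,low[3]=?,low[4]=?,low[5]=0,low[6]=?); scc=(scc[0]=?,scc[1]=?,scc[2]=0,scc[3]=?,scc[4]=?,scc[5]=?,scc[6]=?)
step 3: low=(low[0]=0,low[1]=?,low[2]=1,low[3]=?,low[4]=?,low[5]=0,low[6]=?); scc=(scc[0]=1,scc[1]=?,scc[2]=0,scc[3]=?,scc[4]=?,scc[5]=1,scc[6]=?)
step 4: low=(low[0]=0,low[1]=3,low[2]=1,low[3]=?,low[4]=?,low[5]=0,low[6]=?); scc=(scc[0]=1,scc[1]=2,scc[2]=0,scc[3]=?,scc[4]=?,scc[5]=1,scc[6]=?)
step 5: low=(low[0]=0,low[1]=3,low[2]=1,low[3]=4,low[4]=?,low[5]=0,low[6]=?); scc=(scc[0]=1,scc[1]=2,scc[2]=0,scc[3]=3,scc[4]=?,scc[5]=1,scc[6]=?)
step 6: low=(low[0]=0,low[1]=3,low[2]=1,low[3]=4,low[4]=5,low[5]=0,low[6]=?); scc=(scc[0]=1,scc[1]=2,scc[2]=0,scc[3]=3,scc[4]=4,scc[5]=1,scc[6]=?)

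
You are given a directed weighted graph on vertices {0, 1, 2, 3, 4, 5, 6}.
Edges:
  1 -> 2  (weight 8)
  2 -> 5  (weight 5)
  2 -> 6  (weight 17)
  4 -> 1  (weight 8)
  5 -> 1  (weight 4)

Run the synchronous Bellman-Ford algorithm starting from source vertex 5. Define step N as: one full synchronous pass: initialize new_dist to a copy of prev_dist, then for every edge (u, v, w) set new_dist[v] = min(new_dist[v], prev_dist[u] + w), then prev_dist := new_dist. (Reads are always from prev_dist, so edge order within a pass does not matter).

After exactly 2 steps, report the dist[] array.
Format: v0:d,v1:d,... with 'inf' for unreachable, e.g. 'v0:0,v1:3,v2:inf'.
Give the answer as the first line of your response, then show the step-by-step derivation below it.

v0:inf,v1:4,v2:12,v3:inf,v4:inf,v5:0,v6:inf

step 1: dist = v0:inf,v1:4,v2:inf,v3:inf,v4:inf,v5:0,v6:inf
step 2: dist = v0:inf,v1:4,v2:12,v3:inf,v4:inf,v5:0,v6:inf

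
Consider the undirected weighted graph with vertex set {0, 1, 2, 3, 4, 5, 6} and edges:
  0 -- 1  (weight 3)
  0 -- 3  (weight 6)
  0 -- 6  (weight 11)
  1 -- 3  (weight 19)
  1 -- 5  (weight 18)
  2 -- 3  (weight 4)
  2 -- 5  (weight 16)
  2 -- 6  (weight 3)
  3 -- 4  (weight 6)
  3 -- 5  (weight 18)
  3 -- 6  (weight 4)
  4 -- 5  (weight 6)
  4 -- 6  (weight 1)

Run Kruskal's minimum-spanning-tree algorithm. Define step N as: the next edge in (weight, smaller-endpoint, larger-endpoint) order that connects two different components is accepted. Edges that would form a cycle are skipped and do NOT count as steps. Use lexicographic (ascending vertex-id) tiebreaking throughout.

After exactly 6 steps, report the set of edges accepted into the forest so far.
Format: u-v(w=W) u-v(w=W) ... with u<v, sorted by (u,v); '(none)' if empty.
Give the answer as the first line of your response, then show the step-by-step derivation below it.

0-1(w=3) 0-3(w=6) 2-3(w=4) 2-6(w=3) 4-5(w=6) 4-6(w=1)

step 1: add edge 4-6 (w=1); MST = {4-6(w=1)}
step 2: add edge 0-1 (w=3); MST = {0-1(w=3) 4-6(w=1)}
step 3: add edge 2-6 (w=3); MST = {0-1(w=3) 2-6(w=3) 4-6(w=1)}
step 4: add edge 2-3 (w=4); MST = {0-1(w=3) 2-3(w=4) 2-6(w=3) 4-6(w=1)}
step 5: add edge 0-3 (w=6); MST = {0-1(w=3) 0-3(w=6) 2-3(w=4) 2-6(w=3) 4-6(w=1)}
step 6: add edge 4-5 (w=6); MST = {0-1(w=3) 0-3(w=6) 2-3(w=4) 2-6(w=3) 4-5(w=6) 4-6(w=1)}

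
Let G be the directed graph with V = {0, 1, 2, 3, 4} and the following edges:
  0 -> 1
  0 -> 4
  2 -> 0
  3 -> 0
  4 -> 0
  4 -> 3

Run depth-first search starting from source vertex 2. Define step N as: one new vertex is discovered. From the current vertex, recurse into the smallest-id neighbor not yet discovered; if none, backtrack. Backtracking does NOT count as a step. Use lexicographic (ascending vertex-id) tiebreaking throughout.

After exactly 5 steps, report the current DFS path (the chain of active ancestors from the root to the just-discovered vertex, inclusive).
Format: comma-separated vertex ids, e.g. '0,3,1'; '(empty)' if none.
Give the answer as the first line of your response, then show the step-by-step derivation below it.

2,0,4,3

step 1: discover 2; path=2; order=2
step 2: discover 0; path=2>0; order=2,0
step 3: discover 1; path=2>0>1; order=2,0,1
step 4: discover 4; path=2>0>4; order=2,0,1,4
step 5: discover 3; path=2>0>4>3; order=2,0,1,4,3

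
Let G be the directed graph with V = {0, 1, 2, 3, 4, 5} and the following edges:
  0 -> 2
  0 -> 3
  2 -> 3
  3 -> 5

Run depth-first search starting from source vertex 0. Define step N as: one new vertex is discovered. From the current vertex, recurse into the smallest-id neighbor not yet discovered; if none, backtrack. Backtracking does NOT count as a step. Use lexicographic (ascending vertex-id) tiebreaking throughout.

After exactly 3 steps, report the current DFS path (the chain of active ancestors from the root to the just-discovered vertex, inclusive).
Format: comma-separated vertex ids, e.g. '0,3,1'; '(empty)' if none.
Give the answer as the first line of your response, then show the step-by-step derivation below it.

0,2,3

step 1: discover 0; path=0; order=0
step 2: discover 2; path=0>2; order=0,2
step 3: discover 3; path=0>2>3; order=0,2,3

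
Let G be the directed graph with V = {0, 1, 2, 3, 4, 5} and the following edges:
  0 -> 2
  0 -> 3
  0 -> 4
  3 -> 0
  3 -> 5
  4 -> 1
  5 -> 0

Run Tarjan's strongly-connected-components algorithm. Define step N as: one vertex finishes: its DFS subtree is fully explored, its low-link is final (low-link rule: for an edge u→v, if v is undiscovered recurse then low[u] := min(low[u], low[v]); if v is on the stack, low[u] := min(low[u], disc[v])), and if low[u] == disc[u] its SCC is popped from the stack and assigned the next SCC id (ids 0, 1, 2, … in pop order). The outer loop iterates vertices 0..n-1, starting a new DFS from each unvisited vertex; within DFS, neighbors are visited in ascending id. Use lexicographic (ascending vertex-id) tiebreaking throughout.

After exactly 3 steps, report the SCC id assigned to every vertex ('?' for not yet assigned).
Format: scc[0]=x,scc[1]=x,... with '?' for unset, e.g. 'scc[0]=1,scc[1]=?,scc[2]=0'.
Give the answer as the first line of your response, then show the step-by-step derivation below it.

scc[0]=?,scc[1]=?,scc[2]=0,scc[3]=?,scc[4]=?,scc[5]=?

step 1: low=(low[0]=0,low[1]=?,low[2]=1,low[3]=?,low[4]=?,low[5]=?); scc=(scc[0]=?,scc[1]=?,scc[2]=0,scc[3]=?,scc[4]=?,scc[5]=?)
step 2: low=(low[0]=0,low[1]=?,low[2]=1,low[3]=0,low[4]=?,low[5]=0); scc=(scc[0]=?,scc[1]=?,scc[2]=0,scc[3]=?,scc[4]=?,scc[5]=?)
step 3: low=(low[0]=0,low[1]=?,low[2]=1,low[3]=0,low[4]=?,low[5]=0); scc=(scc[0]=?,scc[1]=?,scc[2]=0,scc[3]=?,scc[4]=?,scc[5]=?)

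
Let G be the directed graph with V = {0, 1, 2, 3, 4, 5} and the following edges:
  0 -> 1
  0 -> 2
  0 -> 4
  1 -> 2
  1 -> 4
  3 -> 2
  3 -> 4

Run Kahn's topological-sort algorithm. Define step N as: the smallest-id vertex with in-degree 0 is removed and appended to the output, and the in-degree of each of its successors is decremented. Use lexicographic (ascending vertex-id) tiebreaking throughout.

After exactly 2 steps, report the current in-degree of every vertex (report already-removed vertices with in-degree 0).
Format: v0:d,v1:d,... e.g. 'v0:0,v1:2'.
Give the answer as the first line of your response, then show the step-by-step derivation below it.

v0:0,v1:0,v2:1,v3:0,v4:1,v5:0

step 1: output 0; order=[0]; indeg=(0,0,2,0,2,0)
step 2: output 1; order=[0,1]; indeg=(0,0,1,0,1,0)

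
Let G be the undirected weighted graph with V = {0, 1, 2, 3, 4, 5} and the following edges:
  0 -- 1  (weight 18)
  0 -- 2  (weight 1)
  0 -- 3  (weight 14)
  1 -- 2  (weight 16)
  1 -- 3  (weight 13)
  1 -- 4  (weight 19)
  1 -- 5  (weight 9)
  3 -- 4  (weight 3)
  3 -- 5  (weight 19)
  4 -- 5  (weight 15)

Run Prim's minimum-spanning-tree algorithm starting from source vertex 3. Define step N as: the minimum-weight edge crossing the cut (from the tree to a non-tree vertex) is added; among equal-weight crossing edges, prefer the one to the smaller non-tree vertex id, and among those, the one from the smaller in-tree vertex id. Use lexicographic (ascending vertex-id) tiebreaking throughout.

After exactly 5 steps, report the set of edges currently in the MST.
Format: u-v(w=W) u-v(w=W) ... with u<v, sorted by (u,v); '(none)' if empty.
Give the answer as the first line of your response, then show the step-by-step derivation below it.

0-2(w=1) 0-3(w=14) 1-3(w=13) 1-5(w=9) 3-4(w=3)

step 1: add edge 3-4 (w=3); MST = {3-4(w=3)}
step 2: add edge 1-3 (w=13); MST = {1-3(w=13) 3-4(w=3)}
step 3: add edge 1-5 (w=9); MST = {1-3(w=13) 1-5(w=9) 3-4(w=3)}
step 4: add edge 0-3 (w=14); MST = {0-3(w=14) 1-3(w=13) 1-5(w=9) 3-4(w=3)}
step 5: add edge 0-2 (w=1); MST = {0-2(w=1) 0-3(w=14) 1-3(w=13) 1-5(w=9) 3-4(w=3)}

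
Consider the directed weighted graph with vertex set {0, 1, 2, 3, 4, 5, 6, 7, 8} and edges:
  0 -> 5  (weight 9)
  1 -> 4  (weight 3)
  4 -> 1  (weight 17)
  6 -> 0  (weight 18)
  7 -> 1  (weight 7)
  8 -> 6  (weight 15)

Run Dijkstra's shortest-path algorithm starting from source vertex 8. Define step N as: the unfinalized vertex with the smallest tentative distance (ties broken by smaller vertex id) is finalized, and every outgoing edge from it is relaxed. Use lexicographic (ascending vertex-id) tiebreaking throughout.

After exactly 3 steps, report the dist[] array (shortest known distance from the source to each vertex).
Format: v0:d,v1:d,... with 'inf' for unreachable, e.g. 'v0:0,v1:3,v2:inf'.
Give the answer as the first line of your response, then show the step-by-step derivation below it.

v0:33,v1:inf,v2:inf,v3:inf,v4:inf,v5:42,v6:15,v7:inf,v8:0

step 1: dist = v0:inf,v1:inf,v2:inf,v3:inf,v4:inf,v5:inf,v6:15,v7:inf,v8:0
step 2: dist = v0:33,v1:inf,v2:inf,v3:inf,v4:inf,v5:inf,v6:15,v7:inf,v8:0
step 3: dist = v0:33,v1:inf,v2:inf,v3:inf,v4:inf,v5:42,v6:15,v7:inf,v8:0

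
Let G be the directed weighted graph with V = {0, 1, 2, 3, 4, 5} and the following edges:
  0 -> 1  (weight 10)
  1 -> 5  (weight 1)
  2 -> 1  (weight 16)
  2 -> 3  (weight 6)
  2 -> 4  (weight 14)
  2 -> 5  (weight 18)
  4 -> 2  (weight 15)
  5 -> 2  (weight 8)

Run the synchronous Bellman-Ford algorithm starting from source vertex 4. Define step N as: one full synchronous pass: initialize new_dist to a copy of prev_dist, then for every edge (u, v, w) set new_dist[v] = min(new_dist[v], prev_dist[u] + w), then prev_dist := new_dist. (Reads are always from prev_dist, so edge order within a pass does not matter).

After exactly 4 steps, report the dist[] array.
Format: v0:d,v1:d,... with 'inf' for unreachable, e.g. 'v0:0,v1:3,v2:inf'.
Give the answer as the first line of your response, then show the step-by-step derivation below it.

v0:inf,v1:31,v2:15,v3:21,v4:0,v5:32

step 1: dist = v0:inf,v1:inf,v2:15,v3:inf,v4:0,v5:inf
step 2: dist = v0:inf,v1:31,v2:15,v3:21,v4:0,v5:33
step 3: dist = v0:inf,v1:31,v2:15,v3:21,v4:0,v5:32
step 4: dist = v0:inf,v1:31,v2:15,v3:21,v4:0,v5:32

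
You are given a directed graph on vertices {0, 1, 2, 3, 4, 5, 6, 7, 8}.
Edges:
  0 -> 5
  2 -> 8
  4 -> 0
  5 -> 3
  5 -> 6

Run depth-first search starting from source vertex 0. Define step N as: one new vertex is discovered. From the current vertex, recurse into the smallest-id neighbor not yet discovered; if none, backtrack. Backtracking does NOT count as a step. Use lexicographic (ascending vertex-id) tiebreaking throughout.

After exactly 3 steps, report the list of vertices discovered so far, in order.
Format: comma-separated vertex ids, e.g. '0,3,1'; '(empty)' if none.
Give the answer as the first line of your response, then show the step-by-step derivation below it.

0,5,3

step 1: discover 0; path=0; order=0
step 2: discover 5; path=0>5; order=0,5
step 3: discover 3; path=0>5>3; order=0,5,3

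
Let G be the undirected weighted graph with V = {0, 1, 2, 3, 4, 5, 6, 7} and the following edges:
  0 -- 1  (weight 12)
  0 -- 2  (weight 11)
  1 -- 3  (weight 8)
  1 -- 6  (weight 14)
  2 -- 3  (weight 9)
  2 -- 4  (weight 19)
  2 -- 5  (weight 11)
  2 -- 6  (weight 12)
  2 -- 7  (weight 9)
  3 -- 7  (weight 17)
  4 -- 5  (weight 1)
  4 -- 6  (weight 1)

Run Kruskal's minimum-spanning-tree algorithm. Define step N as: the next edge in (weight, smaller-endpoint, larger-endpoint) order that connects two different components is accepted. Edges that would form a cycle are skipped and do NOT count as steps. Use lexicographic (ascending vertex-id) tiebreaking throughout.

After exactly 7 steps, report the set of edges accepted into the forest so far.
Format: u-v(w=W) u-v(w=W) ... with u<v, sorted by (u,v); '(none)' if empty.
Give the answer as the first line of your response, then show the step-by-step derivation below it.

0-2(w=11) 1-3(w=8) 2-3(w=9) 2-5(w=11) 2-7(w=9) 4-5(w=1) 4-6(w=1)

step 1: add edge 4-5 (w=1); MST = {4-5(w=1)}
step 2: add edge 4-6 (w=1); MST = {4-5(w=1) 4-6(w=1)}
step 3: add edge 1-3 (w=8); MST = {1-3(w=8) 4-5(w=1) 4-6(w=1)}
step 4: add edge 2-3 (w=9); MST = {1-3(w=8) 2-3(w=9) 4-5(w=1) 4-6(w=1)}
step 5: add edge 2-7 (w=9); MST = {1-3(w=8) 2-3(w=9) 2-7(w=9) 4-5(w=1) 4-6(w=1)}
step 6: add edge 0-2 (w=11); MST = {0-2(w=11) 1-3(w=8) 2-3(w=9) 2-7(w=9) 4-5(w=1) 4-6(w=1)}
step 7: add edge 2-5 (w=11); MST = {0-2(w=11) 1-3(w=8) 2-3(w=9) 2-5(w=11) 2-7(w=9) 4-5(w=1) 4-6(w=1)}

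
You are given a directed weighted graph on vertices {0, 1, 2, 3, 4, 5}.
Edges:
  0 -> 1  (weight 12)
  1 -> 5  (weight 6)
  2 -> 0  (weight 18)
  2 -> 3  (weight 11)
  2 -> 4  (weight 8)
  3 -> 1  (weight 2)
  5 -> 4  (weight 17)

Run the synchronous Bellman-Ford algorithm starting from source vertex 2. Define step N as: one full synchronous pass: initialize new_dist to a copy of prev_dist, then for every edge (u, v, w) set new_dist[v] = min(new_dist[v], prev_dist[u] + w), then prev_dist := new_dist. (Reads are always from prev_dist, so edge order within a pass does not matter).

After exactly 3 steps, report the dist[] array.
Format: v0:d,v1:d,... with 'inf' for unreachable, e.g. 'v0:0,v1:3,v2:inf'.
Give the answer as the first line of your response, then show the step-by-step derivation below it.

v0:18,v1:13,v2:0,v3:11,v4:8,v5:19

step 1: dist = v0:18,v1:inf,v2:0,v3:11,v4:8,v5:inf
step 2: dist = v0:18,v1:13,v2:0,v3:11,v4:8,v5:inf
step 3: dist = v0:18,v1:13,v2:0,v3:11,v4:8,v5:19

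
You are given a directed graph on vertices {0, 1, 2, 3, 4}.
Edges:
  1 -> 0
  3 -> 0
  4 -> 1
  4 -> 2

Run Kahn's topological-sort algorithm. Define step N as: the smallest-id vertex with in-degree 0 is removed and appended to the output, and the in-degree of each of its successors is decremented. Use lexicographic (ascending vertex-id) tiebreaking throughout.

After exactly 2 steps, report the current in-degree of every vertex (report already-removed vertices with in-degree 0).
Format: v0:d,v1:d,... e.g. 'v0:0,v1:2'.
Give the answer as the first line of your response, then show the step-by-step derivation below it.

v0:1,v1:0,v2:0,v3:0,v4:0

step 1: output 3; order=[3]; indeg=(1,1,1,0,0)
step 2: output 4; order=[3,4]; indeg=(1,0,0,0,0)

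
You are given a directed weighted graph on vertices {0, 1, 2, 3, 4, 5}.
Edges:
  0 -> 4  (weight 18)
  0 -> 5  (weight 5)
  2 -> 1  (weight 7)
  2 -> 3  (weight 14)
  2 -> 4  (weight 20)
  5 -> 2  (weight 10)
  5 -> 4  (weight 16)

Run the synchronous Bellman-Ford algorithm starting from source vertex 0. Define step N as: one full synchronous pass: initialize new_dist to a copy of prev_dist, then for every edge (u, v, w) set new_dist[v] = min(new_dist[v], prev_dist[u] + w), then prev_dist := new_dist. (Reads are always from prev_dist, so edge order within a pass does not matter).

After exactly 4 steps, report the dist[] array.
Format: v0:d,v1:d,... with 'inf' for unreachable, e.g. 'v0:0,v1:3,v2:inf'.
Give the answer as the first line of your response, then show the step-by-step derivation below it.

v0:0,v1:22,v2:15,v3:29,v4:18,v5:5

step 1: dist = v0:0,v1:inf,v2:inf,v3:inf,v4:18,v5:5
step 2: dist = v0:0,v1:inf,v2:15,v3:inf,v4:18,v5:5
step 3: dist = v0:0,v1:22,v2:15,v3:29,v4:18,v5:5
step 4: dist = v0:0,v1:22,v2:15,v3:29,v4:18,v5:5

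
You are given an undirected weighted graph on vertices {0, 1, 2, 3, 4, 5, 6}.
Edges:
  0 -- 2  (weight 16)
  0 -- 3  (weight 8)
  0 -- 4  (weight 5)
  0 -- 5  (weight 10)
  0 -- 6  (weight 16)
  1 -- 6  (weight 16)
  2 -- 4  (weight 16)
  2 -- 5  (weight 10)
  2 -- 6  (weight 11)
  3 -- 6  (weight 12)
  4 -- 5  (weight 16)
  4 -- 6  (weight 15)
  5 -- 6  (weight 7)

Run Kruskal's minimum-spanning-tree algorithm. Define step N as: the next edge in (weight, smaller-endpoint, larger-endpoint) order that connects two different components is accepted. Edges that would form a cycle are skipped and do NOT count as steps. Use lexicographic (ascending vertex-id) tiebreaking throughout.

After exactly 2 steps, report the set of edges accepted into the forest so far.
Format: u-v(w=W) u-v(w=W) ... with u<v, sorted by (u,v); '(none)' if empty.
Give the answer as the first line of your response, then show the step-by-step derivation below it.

0-4(w=5) 5-6(w=7)

step 1: add edge 0-4 (w=5); MST = {0-4(w=5)}
step 2: add edge 5-6 (w=7); MST = {0-4(w=5) 5-6(w=7)}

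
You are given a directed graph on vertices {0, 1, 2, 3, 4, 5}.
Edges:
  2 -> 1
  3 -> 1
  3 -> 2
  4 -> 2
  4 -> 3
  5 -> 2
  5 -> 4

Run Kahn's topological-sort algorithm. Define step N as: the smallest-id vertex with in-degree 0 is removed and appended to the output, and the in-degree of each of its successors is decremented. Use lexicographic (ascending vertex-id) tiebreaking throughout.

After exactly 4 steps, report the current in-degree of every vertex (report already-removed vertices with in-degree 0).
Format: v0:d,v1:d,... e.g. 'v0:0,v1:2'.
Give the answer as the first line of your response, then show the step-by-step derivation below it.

v0:0,v1:1,v2:0,v3:0,v4:0,v5:0

step 1: output 0; order=[0]; indeg=(0,2,3,1,1,0)
step 2: output 5; order=[0,5]; indeg=(0,2,2,1,0,0)
step 3: output 4; order=[0,5,4]; indeg=(0,2,1,0,0,0)
step 4: output 3; order=[0,5,4,3]; indeg=(0,1,0,0,0,0)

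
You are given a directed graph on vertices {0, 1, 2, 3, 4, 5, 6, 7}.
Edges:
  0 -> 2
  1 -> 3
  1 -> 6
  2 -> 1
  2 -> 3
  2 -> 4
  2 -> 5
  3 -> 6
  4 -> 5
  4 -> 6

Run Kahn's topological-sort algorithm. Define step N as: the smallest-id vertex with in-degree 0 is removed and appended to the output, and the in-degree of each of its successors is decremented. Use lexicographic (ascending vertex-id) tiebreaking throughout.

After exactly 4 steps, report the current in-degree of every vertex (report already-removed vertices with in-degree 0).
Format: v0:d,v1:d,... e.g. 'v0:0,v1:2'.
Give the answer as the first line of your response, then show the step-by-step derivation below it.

v0:0,v1:0,v2:0,v3:0,v4:0,v5:1,v6:1,v7:0

step 1: output 0; order=[0]; indeg=(0,1,0,2,1,2,3,0)
step 2: output 2; order=[0,2]; indeg=(0,0,0,1,0,1,3,0)
step 3: output 1; order=[0,2,1]; indeg=(0,0,0,0,0,1,2,0)
step 4: output 3; order=[0,2,1,3]; indeg=(0,0,0,0,0,1,1,0)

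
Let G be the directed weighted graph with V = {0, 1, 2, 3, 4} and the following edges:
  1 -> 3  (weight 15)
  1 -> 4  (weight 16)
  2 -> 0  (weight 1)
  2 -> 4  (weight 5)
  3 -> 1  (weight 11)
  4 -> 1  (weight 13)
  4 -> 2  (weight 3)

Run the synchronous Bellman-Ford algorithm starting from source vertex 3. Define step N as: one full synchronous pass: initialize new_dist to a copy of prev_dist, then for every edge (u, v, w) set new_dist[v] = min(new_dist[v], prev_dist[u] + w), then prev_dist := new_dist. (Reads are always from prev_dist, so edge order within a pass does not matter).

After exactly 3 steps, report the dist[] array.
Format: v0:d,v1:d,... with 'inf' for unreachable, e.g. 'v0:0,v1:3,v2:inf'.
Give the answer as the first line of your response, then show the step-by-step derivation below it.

v0:inf,v1:11,v2:30,v3:0,v4:27

step 1: dist = v0:inf,v1:11,v2:inf,v3:0,v4:inf
step 2: dist = v0:inf,v1:11,v2:inf,v3:0,v4:27
step 3: dist = v0:inf,v1:11,v2:30,v3:0,v4:27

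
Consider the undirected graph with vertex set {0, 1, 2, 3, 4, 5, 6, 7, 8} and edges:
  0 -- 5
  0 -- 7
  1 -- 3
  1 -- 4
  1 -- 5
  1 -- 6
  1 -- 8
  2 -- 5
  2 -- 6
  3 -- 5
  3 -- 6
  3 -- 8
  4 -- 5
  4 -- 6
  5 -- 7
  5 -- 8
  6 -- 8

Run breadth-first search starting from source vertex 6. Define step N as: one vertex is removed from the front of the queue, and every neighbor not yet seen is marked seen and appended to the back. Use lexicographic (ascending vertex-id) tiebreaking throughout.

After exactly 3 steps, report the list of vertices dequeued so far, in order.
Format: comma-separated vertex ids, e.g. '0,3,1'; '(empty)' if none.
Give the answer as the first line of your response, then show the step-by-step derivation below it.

6,1,2

step 1: dequeue 6; queue=[1,2,3,4,8]; order=6
step 2: dequeue 1; queue=[2,3,4,8,5]; order=6,1
step 3: dequeue 2; queue=[3,4,8,5]; order=6,1,2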